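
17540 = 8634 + 8906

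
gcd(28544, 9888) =32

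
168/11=15+3/11 = 15.27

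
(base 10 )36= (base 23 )1d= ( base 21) 1f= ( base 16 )24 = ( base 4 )210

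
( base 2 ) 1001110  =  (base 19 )42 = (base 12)66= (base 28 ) 2m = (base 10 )78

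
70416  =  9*7824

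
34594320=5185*6672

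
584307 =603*969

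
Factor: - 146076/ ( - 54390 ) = 94/35  =  2^1 * 5^( - 1 )*7^( -1) * 47^1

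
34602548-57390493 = -22787945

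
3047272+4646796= 7694068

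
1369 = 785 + 584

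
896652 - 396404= 500248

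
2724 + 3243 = 5967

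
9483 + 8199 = 17682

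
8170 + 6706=14876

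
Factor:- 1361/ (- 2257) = 37^(  -  1)*61^( - 1 )*1361^1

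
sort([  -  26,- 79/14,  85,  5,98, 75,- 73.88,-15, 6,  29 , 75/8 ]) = [-73.88,  -  26, - 15,-79/14,5,6, 75/8,  29, 75,85,98]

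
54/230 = 27/115=0.23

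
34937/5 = 34937/5 =6987.40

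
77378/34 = 38689/17 = 2275.82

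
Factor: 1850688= 2^6 * 3^5 * 7^1*17^1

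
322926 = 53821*6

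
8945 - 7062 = 1883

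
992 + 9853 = 10845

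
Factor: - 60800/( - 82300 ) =608/823  =  2^5* 19^1*823^( - 1)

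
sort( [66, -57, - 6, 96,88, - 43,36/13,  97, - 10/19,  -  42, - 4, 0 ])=[ - 57, - 43 , - 42, -6, - 4, - 10/19 , 0, 36/13 , 66,88, 96, 97] 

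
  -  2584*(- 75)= 193800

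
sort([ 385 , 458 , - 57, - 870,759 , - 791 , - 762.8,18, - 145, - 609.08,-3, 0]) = [ - 870, - 791, - 762.8,- 609.08, - 145, - 57, - 3,0, 18,385  ,  458, 759]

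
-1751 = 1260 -3011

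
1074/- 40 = -537/20= - 26.85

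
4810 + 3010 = 7820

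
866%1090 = 866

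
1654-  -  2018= 3672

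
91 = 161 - 70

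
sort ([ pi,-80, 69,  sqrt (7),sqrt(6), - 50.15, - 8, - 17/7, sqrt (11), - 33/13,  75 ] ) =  [ - 80, - 50.15, - 8, - 33/13,-17/7, sqrt( 6 ),  sqrt( 7),pi,sqrt(11), 69, 75]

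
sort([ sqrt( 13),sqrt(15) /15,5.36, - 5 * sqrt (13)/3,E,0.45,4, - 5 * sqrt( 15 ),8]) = [ - 5*sqrt( 15),-5*sqrt( 13 )/3, sqrt( 15) /15,0.45,E,sqrt( 13),  4,5.36 , 8 ]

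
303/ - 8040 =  - 101/2680= - 0.04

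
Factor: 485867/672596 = 523/724 = 2^(-2)*181^( - 1)*523^1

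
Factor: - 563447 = - 563447^1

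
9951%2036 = 1807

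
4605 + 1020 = 5625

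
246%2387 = 246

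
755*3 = 2265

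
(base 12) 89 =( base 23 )4D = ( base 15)70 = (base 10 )105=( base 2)1101001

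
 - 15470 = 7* (  -  2210 )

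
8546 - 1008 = 7538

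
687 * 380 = 261060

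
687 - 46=641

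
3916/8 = 979/2=489.50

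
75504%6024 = 3216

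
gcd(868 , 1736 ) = 868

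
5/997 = 5/997 = 0.01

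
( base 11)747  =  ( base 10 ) 898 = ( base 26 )18e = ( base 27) 167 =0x382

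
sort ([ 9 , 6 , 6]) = [ 6 , 6 , 9 ]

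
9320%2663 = 1331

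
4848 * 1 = 4848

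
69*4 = 276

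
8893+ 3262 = 12155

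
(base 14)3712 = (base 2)10010110010100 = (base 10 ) 9620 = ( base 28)c7g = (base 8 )22624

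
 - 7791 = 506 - 8297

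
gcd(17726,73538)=2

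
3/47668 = 3/47668 =0.00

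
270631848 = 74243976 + 196387872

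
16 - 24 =-8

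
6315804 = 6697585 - 381781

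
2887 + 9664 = 12551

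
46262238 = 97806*473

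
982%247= 241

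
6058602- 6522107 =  - 463505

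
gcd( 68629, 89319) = 1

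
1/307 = 1/307 = 0.00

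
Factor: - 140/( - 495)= 28/99= 2^2*3^(-2)*7^1*11^( - 1 ) 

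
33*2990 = 98670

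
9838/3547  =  9838/3547 = 2.77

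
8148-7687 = 461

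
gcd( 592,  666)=74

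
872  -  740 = 132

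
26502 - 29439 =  - 2937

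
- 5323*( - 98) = 521654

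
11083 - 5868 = 5215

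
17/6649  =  17/6649  =  0.00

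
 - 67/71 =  - 67/71= -0.94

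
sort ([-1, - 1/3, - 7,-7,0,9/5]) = [  -  7,-7,  -  1,-1/3 , 0, 9/5 ] 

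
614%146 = 30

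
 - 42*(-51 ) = 2142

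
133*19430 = 2584190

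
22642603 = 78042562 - 55399959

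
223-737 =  - 514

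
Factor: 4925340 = 2^2 * 3^3*5^1*7^1 * 1303^1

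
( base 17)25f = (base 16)2a6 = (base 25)123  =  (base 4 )22212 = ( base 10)678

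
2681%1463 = 1218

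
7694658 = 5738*1341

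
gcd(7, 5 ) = 1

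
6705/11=6705/11 = 609.55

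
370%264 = 106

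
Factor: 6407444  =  2^2*1601861^1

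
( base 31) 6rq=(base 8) 14745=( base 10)6629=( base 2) 1100111100101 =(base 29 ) 7ph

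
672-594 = 78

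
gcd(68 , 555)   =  1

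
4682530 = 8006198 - 3323668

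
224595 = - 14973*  ( - 15) 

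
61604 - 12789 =48815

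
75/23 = 3 + 6/23 =3.26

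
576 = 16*36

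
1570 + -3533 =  - 1963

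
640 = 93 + 547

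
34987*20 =699740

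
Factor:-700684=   -  2^2*59^1*2969^1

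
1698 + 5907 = 7605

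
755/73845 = 151/14769 = 0.01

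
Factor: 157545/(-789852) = -52515/263284= - 2^( - 2 )*3^3*5^1*7^( - 1)*389^1*9403^( - 1 ) 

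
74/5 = 14+4/5 = 14.80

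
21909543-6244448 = 15665095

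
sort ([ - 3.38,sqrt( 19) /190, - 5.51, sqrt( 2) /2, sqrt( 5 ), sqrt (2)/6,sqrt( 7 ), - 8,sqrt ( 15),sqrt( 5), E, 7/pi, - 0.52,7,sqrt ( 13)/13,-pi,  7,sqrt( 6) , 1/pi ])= [-8, - 5.51, - 3.38, - pi,-0.52, sqrt( 19) /190,sqrt( 2)/6,  sqrt ( 13 ) /13,1/pi,sqrt( 2) /2,7/pi, sqrt( 5),sqrt( 5 ),sqrt( 6 ), sqrt( 7),  E, sqrt( 15),7,7 ] 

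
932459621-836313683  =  96145938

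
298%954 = 298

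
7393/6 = 7393/6 = 1232.17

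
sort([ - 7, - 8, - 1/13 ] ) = [ - 8 , - 7 ,- 1/13] 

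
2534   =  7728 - 5194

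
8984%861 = 374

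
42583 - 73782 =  - 31199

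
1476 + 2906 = 4382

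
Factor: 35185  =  5^1*31^1 * 227^1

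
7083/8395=7083/8395 = 0.84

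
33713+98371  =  132084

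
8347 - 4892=3455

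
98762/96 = 1028 + 37/48=1028.77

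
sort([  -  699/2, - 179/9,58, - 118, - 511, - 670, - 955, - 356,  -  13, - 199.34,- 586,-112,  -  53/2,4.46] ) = [  -  955, - 670 , - 586, -511, - 356,  -  699/2 , - 199.34, - 118,-112,-53/2, - 179/9, - 13,  4.46,58]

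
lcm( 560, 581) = 46480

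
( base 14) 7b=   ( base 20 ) 59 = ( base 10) 109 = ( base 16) 6D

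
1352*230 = 310960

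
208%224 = 208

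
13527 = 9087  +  4440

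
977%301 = 74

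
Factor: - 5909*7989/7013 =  - 47207001/7013 = - 3^1*19^1*  311^1*2663^1 * 7013^(-1)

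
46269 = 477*97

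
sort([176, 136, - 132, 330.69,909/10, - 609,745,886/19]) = [ - 609, - 132, 886/19,909/10, 136, 176,330.69,745]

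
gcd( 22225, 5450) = 25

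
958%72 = 22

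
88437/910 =97 + 167/910 = 97.18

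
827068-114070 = 712998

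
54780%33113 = 21667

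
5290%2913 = 2377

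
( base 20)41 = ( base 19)45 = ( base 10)81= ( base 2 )1010001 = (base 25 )36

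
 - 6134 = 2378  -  8512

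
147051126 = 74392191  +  72658935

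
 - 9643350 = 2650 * (-3639) 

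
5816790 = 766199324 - 760382534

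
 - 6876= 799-7675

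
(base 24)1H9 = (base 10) 993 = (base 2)1111100001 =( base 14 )50D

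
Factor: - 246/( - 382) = 3^1 * 41^1*191^( - 1 ) = 123/191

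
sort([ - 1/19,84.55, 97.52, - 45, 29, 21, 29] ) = [ - 45, - 1/19, 21,29,29, 84.55, 97.52] 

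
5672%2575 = 522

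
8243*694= 5720642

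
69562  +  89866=159428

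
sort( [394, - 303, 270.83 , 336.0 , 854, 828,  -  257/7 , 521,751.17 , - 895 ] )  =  [ - 895 , - 303, - 257/7,270.83  ,  336.0,  394 , 521,751.17, 828,854] 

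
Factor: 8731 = 8731^1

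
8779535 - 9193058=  - 413523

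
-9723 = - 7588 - 2135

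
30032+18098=48130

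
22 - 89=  - 67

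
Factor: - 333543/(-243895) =3^1* 5^( - 1)*7^2*2269^1*48779^( - 1 ) 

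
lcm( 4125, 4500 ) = 49500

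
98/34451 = 98/34451 = 0.00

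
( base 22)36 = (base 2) 1001000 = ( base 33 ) 26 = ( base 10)72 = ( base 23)33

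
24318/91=267 + 3/13 = 267.23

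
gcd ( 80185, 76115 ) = 5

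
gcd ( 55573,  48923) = 7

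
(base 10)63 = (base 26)2B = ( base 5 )223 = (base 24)2f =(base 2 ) 111111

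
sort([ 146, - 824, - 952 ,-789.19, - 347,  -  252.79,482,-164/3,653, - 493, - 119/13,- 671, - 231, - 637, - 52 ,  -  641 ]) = [-952, - 824,-789.19, - 671, - 641,-637,-493 , - 347, - 252.79, - 231, - 164/3 ,-52,-119/13 , 146,  482, 653 ]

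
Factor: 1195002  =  2^1*3^2 *197^1*337^1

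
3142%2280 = 862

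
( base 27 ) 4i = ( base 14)90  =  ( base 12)a6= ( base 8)176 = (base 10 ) 126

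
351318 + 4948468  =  5299786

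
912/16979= 912/16979 = 0.05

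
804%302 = 200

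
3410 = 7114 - 3704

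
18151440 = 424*42810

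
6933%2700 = 1533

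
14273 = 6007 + 8266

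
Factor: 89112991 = 11^2*736471^1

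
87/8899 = 87/8899 = 0.01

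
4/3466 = 2/1733 = 0.00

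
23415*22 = 515130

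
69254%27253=14748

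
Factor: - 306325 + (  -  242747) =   -  549072 = - 2^4  *  3^3*31^1*41^1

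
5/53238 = 5/53238 = 0.00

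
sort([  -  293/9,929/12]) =[- 293/9, 929/12 ]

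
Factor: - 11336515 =- 5^1*2267303^1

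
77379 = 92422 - 15043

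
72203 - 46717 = 25486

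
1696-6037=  -4341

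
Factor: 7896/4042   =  84/43= 2^2*3^1*7^1*43^( - 1)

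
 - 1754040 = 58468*( - 30)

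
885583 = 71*12473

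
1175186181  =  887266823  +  287919358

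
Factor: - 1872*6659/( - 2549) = 12465648/2549 = 2^4 * 3^2 * 13^1*2549^( -1 ) *6659^1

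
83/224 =83/224 = 0.37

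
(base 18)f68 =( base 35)426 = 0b1001101110000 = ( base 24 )8F8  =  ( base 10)4976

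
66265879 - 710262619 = -643996740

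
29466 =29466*1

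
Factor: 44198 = 2^1*7^2*11^1 * 41^1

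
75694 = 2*37847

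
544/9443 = 544/9443=0.06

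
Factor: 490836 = 2^2*3^1*40903^1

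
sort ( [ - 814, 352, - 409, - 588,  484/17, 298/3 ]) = [ - 814,-588, - 409, 484/17,298/3, 352 ]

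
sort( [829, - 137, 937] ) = [ - 137,829, 937] 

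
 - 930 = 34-964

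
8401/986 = 8 + 513/986  =  8.52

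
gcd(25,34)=1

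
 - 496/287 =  - 2 + 78/287 = - 1.73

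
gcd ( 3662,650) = 2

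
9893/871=761/67 = 11.36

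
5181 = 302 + 4879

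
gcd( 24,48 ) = 24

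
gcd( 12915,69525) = 45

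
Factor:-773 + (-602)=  - 5^3*11^1 = - 1375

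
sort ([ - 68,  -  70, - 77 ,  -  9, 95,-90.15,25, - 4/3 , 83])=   [-90.15,  -  77, - 70, - 68, - 9 ,-4/3,  25, 83,95]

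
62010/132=469+17/22= 469.77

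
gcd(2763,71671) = 1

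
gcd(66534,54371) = 1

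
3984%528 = 288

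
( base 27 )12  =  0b11101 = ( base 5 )104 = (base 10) 29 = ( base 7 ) 41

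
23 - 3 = 20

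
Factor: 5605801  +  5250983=2^4*3^1*226183^1 = 10856784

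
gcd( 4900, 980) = 980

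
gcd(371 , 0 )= 371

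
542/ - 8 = - 271/4 = - 67.75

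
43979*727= 31972733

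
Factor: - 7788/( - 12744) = 2^( - 1 ) * 3^(-2 ) * 11^1 = 11/18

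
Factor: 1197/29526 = 3/74 =2^( - 1)*3^1 * 37^(-1 )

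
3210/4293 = 1070/1431 = 0.75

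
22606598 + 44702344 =67308942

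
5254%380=314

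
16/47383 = 16/47383 = 0.00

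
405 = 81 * 5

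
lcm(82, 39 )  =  3198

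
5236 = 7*748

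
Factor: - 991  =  -991^1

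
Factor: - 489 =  - 3^1*163^1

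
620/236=155/59=2.63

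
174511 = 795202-620691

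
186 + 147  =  333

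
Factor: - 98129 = -98129^1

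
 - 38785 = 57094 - 95879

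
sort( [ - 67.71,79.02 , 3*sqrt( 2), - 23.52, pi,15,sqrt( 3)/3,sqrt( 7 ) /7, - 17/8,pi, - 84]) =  [-84, - 67.71, - 23.52, - 17/8,sqrt( 7 )/7,sqrt(3)/3  ,  pi,pi, 3 * sqrt( 2),15, 79.02] 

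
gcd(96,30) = 6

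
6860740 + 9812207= 16672947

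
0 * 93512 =0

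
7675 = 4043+3632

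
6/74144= 3/37072 = 0.00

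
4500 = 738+3762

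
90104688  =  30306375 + 59798313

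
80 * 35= 2800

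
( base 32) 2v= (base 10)95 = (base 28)3B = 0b1011111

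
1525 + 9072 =10597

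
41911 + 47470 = 89381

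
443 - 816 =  - 373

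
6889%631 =579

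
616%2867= 616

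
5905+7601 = 13506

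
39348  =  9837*4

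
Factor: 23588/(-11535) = -2^2*3^( - 1 )*5^(- 1 )*769^( - 1)*5897^1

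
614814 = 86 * 7149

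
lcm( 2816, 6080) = 267520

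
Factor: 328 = 2^3*41^1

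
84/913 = 84/913=0.09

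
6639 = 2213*3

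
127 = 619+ -492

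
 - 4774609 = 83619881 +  - 88394490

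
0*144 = 0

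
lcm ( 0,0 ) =0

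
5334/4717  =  5334/4717  =  1.13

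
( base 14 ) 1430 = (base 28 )4fe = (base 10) 3570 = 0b110111110010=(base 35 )2W0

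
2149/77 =27 + 10/11 = 27.91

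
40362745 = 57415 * 703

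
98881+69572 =168453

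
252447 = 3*84149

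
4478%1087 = 130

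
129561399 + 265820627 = 395382026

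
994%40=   34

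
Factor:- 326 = - 2^1*163^1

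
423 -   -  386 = 809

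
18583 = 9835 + 8748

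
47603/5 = 9520+ 3/5 = 9520.60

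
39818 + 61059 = 100877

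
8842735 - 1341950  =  7500785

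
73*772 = 56356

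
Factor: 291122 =2^1*13^1 *11197^1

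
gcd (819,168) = 21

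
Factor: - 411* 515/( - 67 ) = 3^1 * 5^1*67^( - 1 )*103^1*137^1 =211665/67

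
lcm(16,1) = 16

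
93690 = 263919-170229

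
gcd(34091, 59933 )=73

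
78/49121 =78/49121 = 0.00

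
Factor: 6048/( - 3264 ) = -63/34 = - 2^( - 1 )*3^2*7^1*17^( - 1 )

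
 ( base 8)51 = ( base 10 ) 41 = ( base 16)29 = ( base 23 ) 1I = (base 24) 1h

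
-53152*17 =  - 903584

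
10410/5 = 2082  =  2082.00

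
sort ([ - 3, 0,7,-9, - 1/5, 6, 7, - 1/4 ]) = [ - 9, - 3,-1/4, - 1/5, 0, 6, 7,7 ] 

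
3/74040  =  1/24680 = 0.00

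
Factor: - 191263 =-193^1*991^1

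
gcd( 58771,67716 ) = 1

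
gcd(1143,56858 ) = 1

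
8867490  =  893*9930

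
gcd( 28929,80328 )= 3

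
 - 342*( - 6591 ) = 2254122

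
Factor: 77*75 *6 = 2^1*3^2*5^2*7^1*11^1  =  34650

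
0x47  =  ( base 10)71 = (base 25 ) 2L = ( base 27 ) 2h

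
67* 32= 2144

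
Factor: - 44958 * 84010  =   - 2^2*3^1*5^1*31^1 * 59^1*127^1 * 271^1 = - 3776921580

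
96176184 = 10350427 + 85825757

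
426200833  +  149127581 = 575328414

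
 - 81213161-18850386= - 100063547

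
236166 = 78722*3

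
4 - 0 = 4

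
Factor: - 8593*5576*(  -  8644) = 414173525792 = 2^5*13^1 * 17^1 * 41^1*661^1*2161^1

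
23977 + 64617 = 88594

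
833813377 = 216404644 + 617408733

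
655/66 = 655/66 = 9.92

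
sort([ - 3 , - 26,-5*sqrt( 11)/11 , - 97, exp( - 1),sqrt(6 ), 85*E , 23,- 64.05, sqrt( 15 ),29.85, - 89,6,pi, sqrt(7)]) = [ - 97, - 89 , - 64.05 , - 26 , - 3,-5*sqrt( 11 ) /11,  exp(  -  1 ) , sqrt(6 ),sqrt(7), pi,sqrt(15 ), 6 , 23 , 29.85,85*E ]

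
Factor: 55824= 2^4*3^1*1163^1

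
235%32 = 11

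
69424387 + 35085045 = 104509432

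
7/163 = 7/163=0.04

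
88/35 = 88/35= 2.51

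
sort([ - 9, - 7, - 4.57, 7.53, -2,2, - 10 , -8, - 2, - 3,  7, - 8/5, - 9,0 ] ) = [ - 10, - 9, - 9, - 8, - 7 , - 4.57, - 3,-2, - 2, - 8/5  ,  0, 2, 7,7.53]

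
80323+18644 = 98967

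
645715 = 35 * 18449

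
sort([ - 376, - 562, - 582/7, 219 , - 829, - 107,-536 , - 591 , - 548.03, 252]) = [ - 829, - 591 , - 562, - 548.03 ,- 536, - 376, - 107, - 582/7, 219 , 252 ] 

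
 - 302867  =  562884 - 865751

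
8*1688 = 13504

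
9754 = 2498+7256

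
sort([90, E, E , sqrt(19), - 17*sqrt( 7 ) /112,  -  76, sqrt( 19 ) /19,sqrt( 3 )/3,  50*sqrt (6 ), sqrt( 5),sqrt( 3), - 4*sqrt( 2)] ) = [ - 76, - 4*sqrt( 2), - 17*sqrt(7) /112,sqrt( 19 ) /19  ,  sqrt(3)/3, sqrt( 3),  sqrt (5 ) , E, E,sqrt( 19 ),90,50*sqrt (6) ] 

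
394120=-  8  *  ( - 49265 ) 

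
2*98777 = 197554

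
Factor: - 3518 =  - 2^1*  1759^1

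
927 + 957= 1884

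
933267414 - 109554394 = 823713020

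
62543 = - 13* (-4811 ) 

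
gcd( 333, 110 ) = 1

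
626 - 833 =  - 207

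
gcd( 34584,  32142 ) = 66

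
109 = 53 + 56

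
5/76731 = 5/76731= 0.00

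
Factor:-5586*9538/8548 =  - 13319817/2137 = - 3^1*7^2*19^2*251^1*2137^( - 1)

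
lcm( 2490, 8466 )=42330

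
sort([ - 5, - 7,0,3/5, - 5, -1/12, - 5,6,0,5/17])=[ - 7, - 5, - 5, - 5, - 1/12,0,0, 5/17,3/5,6]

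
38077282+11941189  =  50018471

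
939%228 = 27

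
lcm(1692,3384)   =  3384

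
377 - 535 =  - 158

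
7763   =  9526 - 1763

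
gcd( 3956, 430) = 86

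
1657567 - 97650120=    - 95992553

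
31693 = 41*773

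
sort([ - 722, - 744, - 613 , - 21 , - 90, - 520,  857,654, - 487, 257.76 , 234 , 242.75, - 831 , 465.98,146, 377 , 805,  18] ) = [ - 831, - 744,-722, - 613, - 520, - 487,-90 , - 21,18 , 146,234,242.75,257.76,377,465.98,  654,805 , 857 ] 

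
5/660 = 1/132 = 0.01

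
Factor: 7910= 2^1*5^1* 7^1* 113^1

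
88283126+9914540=98197666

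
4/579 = 4/579 = 0.01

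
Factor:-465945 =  - 3^1*5^1*31063^1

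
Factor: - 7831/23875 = -5^( -3 )*41^1 = -  41/125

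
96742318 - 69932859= 26809459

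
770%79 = 59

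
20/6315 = 4/1263 = 0.00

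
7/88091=7/88091 = 0.00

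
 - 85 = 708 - 793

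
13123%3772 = 1807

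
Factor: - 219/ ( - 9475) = 3^1*5^(-2) * 73^1*379^( - 1)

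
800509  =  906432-105923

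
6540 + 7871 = 14411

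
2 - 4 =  - 2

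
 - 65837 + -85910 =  - 151747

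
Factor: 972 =2^2*3^5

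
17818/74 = 240  +  29/37 = 240.78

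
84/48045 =28/16015 = 0.00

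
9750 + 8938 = 18688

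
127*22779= 2892933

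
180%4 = 0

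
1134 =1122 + 12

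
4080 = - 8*(  -  510 )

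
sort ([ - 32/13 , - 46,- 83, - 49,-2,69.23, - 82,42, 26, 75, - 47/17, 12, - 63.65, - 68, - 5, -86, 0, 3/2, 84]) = [ - 86, - 83, - 82, - 68,- 63.65, - 49, - 46,-5, - 47/17 , - 32/13,  -  2, 0,  3/2 , 12,26,  42,69.23, 75,84] 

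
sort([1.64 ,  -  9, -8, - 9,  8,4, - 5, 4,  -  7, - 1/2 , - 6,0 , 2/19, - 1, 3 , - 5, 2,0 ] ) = [ - 9,-9,  -  8, -7,  -  6, - 5, - 5 , - 1, - 1/2,0, 0  ,  2/19,1.64,2,3  ,  4 , 4, 8]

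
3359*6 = 20154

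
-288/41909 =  - 1 + 41621/41909  =  - 0.01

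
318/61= 318/61 = 5.21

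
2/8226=1/4113 = 0.00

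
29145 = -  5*( - 5829) 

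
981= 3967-2986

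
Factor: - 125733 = -3^1*41911^1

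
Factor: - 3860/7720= - 2^(- 1) = - 1/2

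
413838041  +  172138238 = 585976279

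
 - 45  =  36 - 81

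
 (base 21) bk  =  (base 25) a1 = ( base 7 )506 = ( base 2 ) 11111011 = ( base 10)251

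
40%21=19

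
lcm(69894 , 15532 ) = 139788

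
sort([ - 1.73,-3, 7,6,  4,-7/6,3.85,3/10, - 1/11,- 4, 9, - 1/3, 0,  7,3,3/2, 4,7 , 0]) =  [ - 4 , - 3, - 1.73, - 7/6, - 1/3, - 1/11,0, 0,3/10 , 3/2,3 , 3.85, 4,  4,6,7,7,7,9]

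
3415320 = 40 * 85383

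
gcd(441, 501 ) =3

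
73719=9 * 8191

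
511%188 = 135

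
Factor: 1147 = 31^1*37^1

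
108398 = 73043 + 35355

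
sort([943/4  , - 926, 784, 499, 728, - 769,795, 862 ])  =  [- 926, - 769,943/4, 499, 728, 784, 795,862]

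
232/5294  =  116/2647  =  0.04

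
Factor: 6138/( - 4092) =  - 3/2 =-2^ ( - 1) *3^1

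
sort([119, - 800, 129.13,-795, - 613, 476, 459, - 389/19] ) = [ - 800, - 795, - 613, - 389/19, 119, 129.13, 459,476 ]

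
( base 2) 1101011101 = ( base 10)861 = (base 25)19b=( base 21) 1K0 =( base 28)12L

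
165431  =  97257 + 68174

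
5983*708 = 4235964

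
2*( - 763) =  - 1526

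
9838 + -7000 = 2838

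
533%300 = 233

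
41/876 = 41/876 =0.05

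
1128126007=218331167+909794840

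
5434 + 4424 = 9858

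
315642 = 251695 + 63947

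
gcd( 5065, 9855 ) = 5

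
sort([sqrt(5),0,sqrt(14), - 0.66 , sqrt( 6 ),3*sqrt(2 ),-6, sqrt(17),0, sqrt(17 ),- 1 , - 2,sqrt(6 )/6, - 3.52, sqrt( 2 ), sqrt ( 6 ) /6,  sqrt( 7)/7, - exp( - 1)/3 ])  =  [ - 6 , - 3.52,  -  2, - 1, - 0.66,-exp( - 1 )/3, 0, 0,sqrt(7) /7 , sqrt( 6 )/6,sqrt(6 ) /6, sqrt ( 2 ),sqrt( 5),sqrt( 6 ),  sqrt( 14),sqrt(17 ),sqrt(17),3*sqrt(2) ]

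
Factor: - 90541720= - 2^3  *  5^1*1171^1*1933^1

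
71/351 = 71/351 = 0.20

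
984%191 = 29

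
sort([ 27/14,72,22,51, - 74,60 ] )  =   [ - 74, 27/14,22,51,60,  72] 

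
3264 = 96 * 34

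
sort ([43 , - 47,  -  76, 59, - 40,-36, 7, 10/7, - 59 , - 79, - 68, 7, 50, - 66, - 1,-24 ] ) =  [-79, - 76,  -  68 ,  -  66,  -  59,-47, - 40, - 36,  -  24, - 1, 10/7, 7, 7, 43, 50, 59]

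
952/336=17/6 = 2.83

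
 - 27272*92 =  - 2509024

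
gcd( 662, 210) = 2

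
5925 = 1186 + 4739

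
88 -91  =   - 3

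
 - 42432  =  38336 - 80768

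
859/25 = 859/25 = 34.36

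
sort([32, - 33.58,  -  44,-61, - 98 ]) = [ - 98 ,- 61, - 44, - 33.58,  32] 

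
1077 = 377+700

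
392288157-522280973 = -129992816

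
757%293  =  171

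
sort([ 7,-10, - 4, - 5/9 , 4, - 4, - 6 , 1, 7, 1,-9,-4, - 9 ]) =[- 10, - 9, - 9, - 6,-4, - 4, - 4, - 5/9, 1  ,  1,4 , 7 , 7]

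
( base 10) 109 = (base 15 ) 74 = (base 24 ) 4d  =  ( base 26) 45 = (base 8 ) 155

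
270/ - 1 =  - 270 + 0/1 = -  270.00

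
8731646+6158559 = 14890205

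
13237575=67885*195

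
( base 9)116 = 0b1100000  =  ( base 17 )5B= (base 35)2q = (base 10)96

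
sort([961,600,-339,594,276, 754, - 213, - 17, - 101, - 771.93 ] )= [  -  771.93,-339,-213, - 101,  -  17 , 276 , 594, 600,754,  961 ] 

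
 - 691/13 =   -  691/13 = - 53.15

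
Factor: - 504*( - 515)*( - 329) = -85395240 = -  2^3*3^2*5^1*7^2* 47^1*103^1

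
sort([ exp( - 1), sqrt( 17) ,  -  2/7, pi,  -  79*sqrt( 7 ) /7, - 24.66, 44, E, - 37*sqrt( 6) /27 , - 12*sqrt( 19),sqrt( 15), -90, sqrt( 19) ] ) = [ - 90, - 12*sqrt( 19), - 79*sqrt( 7 ) /7, - 24.66 , - 37 * sqrt(6) /27 , - 2/7, exp( - 1 ),E,pi,sqrt( 15), sqrt( 17), sqrt( 19 ), 44 ] 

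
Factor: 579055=5^1*115811^1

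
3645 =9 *405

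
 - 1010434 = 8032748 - 9043182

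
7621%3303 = 1015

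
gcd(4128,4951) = 1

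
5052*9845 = 49736940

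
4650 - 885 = 3765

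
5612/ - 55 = - 5612/55 =- 102.04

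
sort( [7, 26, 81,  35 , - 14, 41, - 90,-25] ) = [-90,  -  25, - 14,7, 26, 35, 41, 81]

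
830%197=42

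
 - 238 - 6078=-6316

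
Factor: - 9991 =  - 97^1*103^1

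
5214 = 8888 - 3674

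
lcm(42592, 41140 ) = 3620320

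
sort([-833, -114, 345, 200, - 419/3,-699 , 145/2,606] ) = [-833, - 699 , - 419/3,-114, 145/2, 200, 345, 606]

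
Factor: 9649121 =23^1*419527^1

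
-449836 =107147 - 556983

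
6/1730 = 3/865 = 0.00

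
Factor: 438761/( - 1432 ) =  - 2^(-3 ) * 179^( - 1 )*438761^1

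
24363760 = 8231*2960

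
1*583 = 583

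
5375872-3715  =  5372157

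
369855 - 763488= - 393633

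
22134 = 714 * 31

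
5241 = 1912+3329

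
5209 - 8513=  - 3304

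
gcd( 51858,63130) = 2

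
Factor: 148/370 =2^1*5^( - 1) = 2/5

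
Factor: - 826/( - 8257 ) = 2^1*7^1*23^(-1)*59^1*359^ ( - 1)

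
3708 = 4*927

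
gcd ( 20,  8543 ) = 1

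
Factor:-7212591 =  - 3^3*267133^1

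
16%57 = 16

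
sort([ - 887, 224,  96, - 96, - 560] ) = [- 887, - 560,-96,  96, 224]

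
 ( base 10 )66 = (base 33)20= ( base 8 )102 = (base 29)28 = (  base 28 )2a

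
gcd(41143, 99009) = 1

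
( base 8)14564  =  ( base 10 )6516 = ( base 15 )1DE6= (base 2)1100101110100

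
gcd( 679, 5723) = 97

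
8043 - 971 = 7072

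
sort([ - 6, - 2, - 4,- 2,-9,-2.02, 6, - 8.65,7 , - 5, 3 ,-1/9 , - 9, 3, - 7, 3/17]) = [ - 9,-9 ,  -  8.65,-7, - 6, - 5 , - 4,  -  2.02,- 2 ,-2,- 1/9,3/17, 3, 3,6,7]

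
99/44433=11/4937=0.00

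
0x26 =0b100110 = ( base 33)15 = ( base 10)38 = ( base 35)13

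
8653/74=8653/74 = 116.93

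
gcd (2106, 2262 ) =78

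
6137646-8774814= - 2637168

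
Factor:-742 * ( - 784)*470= 273412160 = 2^6*5^1 * 7^3 * 47^1*53^1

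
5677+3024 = 8701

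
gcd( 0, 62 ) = 62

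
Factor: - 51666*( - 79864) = 2^4*3^1*67^1*79^1*109^1*149^1 = 4126253424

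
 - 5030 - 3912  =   - 8942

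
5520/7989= 1840/2663 = 0.69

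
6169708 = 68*90731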